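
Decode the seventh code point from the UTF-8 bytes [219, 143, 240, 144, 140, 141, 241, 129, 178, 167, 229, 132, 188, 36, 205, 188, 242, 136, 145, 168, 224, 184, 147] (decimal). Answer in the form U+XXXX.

U+88468

Offset 0: leading byte 0xDB = 11011011 → 2-byte char #1 = DB 8F.
Offset 2: leading byte 0xF0 = 11110000 → 4-byte char #2 = F0 90 8C 8D.
Offset 6: leading byte 0xF1 = 11110001 → 4-byte char #3 = F1 81 B2 A7.
Offset 10: leading byte 0xE5 = 11100101 → 3-byte char #4 = E5 84 BC.
Offset 13: leading byte 0x24 = 00100100 → 1-byte char #5 = 24.
Offset 14: leading byte 0xCD = 11001101 → 2-byte char #6 = CD BC.
Offset 16: leading byte 0xF2 = 11110010 → 4-byte char #7 = F2 88 91 A8.
Leading byte 0xF2 = 11110010 matches 11110xxx → 4-byte sequence.
Byte 1: 0xF2 = 11110010, payload 010 (3 bits).
Byte 2: 0x88 = 10001000 (10xxxxxx ✓), payload 001000.
Byte 3: 0x91 = 10010001 (10xxxxxx ✓), payload 010001.
Byte 4: 0xA8 = 10101000 (10xxxxxx ✓), payload 101000.
Concatenate: 010001000010001101000 = 0x88468 (21 bits → U+88468).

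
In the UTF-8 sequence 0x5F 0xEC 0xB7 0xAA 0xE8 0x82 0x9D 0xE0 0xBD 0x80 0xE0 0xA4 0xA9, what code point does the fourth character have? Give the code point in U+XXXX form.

Offset 0: leading byte 0x5F = 01011111 → 1-byte char #1 = 5F.
Offset 1: leading byte 0xEC = 11101100 → 3-byte char #2 = EC B7 AA.
Offset 4: leading byte 0xE8 = 11101000 → 3-byte char #3 = E8 82 9D.
Offset 7: leading byte 0xE0 = 11100000 → 3-byte char #4 = E0 BD 80.
Leading byte 0xE0 = 11100000 matches 1110xxxx → 3-byte sequence.
Byte 1: 0xE0 = 11100000, payload 0000 (4 bits).
Byte 2: 0xBD = 10111101 (10xxxxxx ✓), payload 111101.
Byte 3: 0x80 = 10000000 (10xxxxxx ✓), payload 000000.
Concatenate: 0000111101000000 = 0xF40 (16 bits → U+0F40).

U+0F40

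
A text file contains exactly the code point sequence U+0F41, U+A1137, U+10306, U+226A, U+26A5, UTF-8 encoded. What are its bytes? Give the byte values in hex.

U+0F41: 3-byte form → E0 BD 81.
U+A1137: 4-byte form → F2 A1 84 B7.
U+10306: 4-byte form → F0 90 8C 86.
U+226A: 3-byte form → E2 89 AA.
U+26A5: 3-byte form → E2 9A A5.
Concatenated (17 bytes): E0 BD 81 F2 A1 84 B7 F0 90 8C 86 E2 89 AA E2 9A A5.

E0 BD 81 F2 A1 84 B7 F0 90 8C 86 E2 89 AA E2 9A A5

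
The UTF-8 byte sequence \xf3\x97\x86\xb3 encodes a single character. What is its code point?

U+D71B3

Leading byte 0xF3 = 11110011 matches 11110xxx → 4-byte sequence.
Byte 1: 0xF3 = 11110011, payload 011 (3 bits).
Byte 2: 0x97 = 10010111 (10xxxxxx ✓), payload 010111.
Byte 3: 0x86 = 10000110 (10xxxxxx ✓), payload 000110.
Byte 4: 0xB3 = 10110011 (10xxxxxx ✓), payload 110011.
Concatenate: 011010111000110110011 = 0xD71B3 (21 bits → U+D71B3).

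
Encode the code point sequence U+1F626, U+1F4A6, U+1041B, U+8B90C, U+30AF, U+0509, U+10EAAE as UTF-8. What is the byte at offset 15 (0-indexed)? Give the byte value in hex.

0x8C

U+1F626 → 4-byte form F0 9F 98 A6 at offsets 0–3.
U+1F4A6 → 4-byte form F0 9F 92 A6 at offsets 4–7.
U+1041B → 4-byte form F0 90 90 9B at offsets 8–11.
U+8B90C → 4-byte form F2 8B A4 8C at offsets 12–15.
Offset 15 falls in char 4's range; it's byte 4 of F2 8B A4 8C = 0x8C.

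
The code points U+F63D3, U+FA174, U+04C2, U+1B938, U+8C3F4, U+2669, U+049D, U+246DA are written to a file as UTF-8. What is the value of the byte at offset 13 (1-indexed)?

1-indexed offset 13 is 0-indexed offset 12.
U+F63D3 → 4-byte form F3 B6 8F 93 at offsets 0–3.
U+FA174 → 4-byte form F3 BA 85 B4 at offsets 4–7.
U+04C2 → 2-byte form D3 82 at offsets 8–9.
U+1B938 → 4-byte form F0 9B A4 B8 at offsets 10–13.
Offset 12 falls in char 4's range; it's byte 3 of F0 9B A4 B8 = 0xA4.

0xA4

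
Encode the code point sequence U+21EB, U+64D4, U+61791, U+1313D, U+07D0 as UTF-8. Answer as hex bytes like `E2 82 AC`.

E2 87 AB E6 93 94 F1 A1 9E 91 F0 93 84 BD DF 90

U+21EB: 3-byte form → E2 87 AB.
U+64D4: 3-byte form → E6 93 94.
U+61791: 4-byte form → F1 A1 9E 91.
U+1313D: 4-byte form → F0 93 84 BD.
U+07D0: 2-byte form → DF 90.
Concatenated (16 bytes): E2 87 AB E6 93 94 F1 A1 9E 91 F0 93 84 BD DF 90.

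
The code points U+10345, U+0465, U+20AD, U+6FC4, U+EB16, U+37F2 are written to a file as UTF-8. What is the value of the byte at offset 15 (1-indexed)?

0x96

1-indexed offset 15 is 0-indexed offset 14.
U+10345 → 4-byte form F0 90 8D 85 at offsets 0–3.
U+0465 → 2-byte form D1 A5 at offsets 4–5.
U+20AD → 3-byte form E2 82 AD at offsets 6–8.
U+6FC4 → 3-byte form E6 BF 84 at offsets 9–11.
U+EB16 → 3-byte form EE AC 96 at offsets 12–14.
Offset 14 falls in char 5's range; it's byte 3 of EE AC 96 = 0x96.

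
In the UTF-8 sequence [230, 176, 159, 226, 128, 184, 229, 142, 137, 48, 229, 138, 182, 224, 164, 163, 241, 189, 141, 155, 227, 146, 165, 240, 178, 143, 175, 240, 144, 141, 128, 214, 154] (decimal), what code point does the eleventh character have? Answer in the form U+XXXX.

U+059A

Offset 0: leading byte 0xE6 = 11100110 → 3-byte char #1 = E6 B0 9F.
Offset 3: leading byte 0xE2 = 11100010 → 3-byte char #2 = E2 80 B8.
Offset 6: leading byte 0xE5 = 11100101 → 3-byte char #3 = E5 8E 89.
Offset 9: leading byte 0x30 = 00110000 → 1-byte char #4 = 30.
Offset 10: leading byte 0xE5 = 11100101 → 3-byte char #5 = E5 8A B6.
Offset 13: leading byte 0xE0 = 11100000 → 3-byte char #6 = E0 A4 A3.
Offset 16: leading byte 0xF1 = 11110001 → 4-byte char #7 = F1 BD 8D 9B.
Offset 20: leading byte 0xE3 = 11100011 → 3-byte char #8 = E3 92 A5.
Offset 23: leading byte 0xF0 = 11110000 → 4-byte char #9 = F0 B2 8F AF.
Offset 27: leading byte 0xF0 = 11110000 → 4-byte char #10 = F0 90 8D 80.
Offset 31: leading byte 0xD6 = 11010110 → 2-byte char #11 = D6 9A.
Leading byte 0xD6 = 11010110 matches 110xxxxx → 2-byte sequence.
Byte 1: 0xD6 = 11010110, payload 10110 (5 bits).
Byte 2: 0x9A = 10011010 (10xxxxxx ✓), payload 011010.
Concatenate: 10110011010 = 0x59A (11 bits → U+059A).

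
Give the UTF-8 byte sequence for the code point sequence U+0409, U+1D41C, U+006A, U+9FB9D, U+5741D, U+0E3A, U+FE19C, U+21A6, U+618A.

D0 89 F0 9D 90 9C 6A F2 9F AE 9D F1 97 90 9D E0 B8 BA F3 BE 86 9C E2 86 A6 E6 86 8A

U+0409: 2-byte form → D0 89.
U+1D41C: 4-byte form → F0 9D 90 9C.
U+006A: 1-byte form → 6A.
U+9FB9D: 4-byte form → F2 9F AE 9D.
U+5741D: 4-byte form → F1 97 90 9D.
U+0E3A: 3-byte form → E0 B8 BA.
U+FE19C: 4-byte form → F3 BE 86 9C.
U+21A6: 3-byte form → E2 86 A6.
U+618A: 3-byte form → E6 86 8A.
Concatenated (28 bytes): D0 89 F0 9D 90 9C 6A F2 9F AE 9D F1 97 90 9D E0 B8 BA F3 BE 86 9C E2 86 A6 E6 86 8A.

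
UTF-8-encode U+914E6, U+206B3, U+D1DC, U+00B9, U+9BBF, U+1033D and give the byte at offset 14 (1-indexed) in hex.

1-indexed offset 14 is 0-indexed offset 13.
U+914E6 → 4-byte form F2 91 93 A6 at offsets 0–3.
U+206B3 → 4-byte form F0 A0 9A B3 at offsets 4–7.
U+D1DC → 3-byte form ED 87 9C at offsets 8–10.
U+00B9 → 2-byte form C2 B9 at offsets 11–12.
U+9BBF → 3-byte form E9 AE BF at offsets 13–15.
Offset 13 falls in char 5's range; it's byte 1 of E9 AE BF = 0xE9.

0xE9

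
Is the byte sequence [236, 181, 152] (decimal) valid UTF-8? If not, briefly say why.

Leading byte 0xEC = 11101100 → 3-byte form.
Continuation bytes 0xB5=10110101, 0x98=10011000 all match 10xxxxxx.
Decoded value 0xCD58 is ≥ 0x800 (shortest form) and not a surrogate.

valid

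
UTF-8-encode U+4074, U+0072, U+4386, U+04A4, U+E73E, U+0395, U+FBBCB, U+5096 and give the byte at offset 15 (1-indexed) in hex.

0xF3

1-indexed offset 15 is 0-indexed offset 14.
U+4074 → 3-byte form E4 81 B4 at offsets 0–2.
U+0072 → 1-byte form 72 at offsets 3–3.
U+4386 → 3-byte form E4 8E 86 at offsets 4–6.
U+04A4 → 2-byte form D2 A4 at offsets 7–8.
U+E73E → 3-byte form EE 9C BE at offsets 9–11.
U+0395 → 2-byte form CE 95 at offsets 12–13.
U+FBBCB → 4-byte form F3 BB AF 8B at offsets 14–17.
Offset 14 falls in char 7's range; it's byte 1 of F3 BB AF 8B = 0xF3.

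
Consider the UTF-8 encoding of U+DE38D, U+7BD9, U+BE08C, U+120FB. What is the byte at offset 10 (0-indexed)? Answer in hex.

0x8C

U+DE38D → 4-byte form F3 9E 8E 8D at offsets 0–3.
U+7BD9 → 3-byte form E7 AF 99 at offsets 4–6.
U+BE08C → 4-byte form F2 BE 82 8C at offsets 7–10.
Offset 10 falls in char 3's range; it's byte 4 of F2 BE 82 8C = 0x8C.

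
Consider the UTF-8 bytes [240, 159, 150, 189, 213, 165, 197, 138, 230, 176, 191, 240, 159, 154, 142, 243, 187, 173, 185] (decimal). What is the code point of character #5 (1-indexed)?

Offset 0: leading byte 0xF0 = 11110000 → 4-byte char #1 = F0 9F 96 BD.
Offset 4: leading byte 0xD5 = 11010101 → 2-byte char #2 = D5 A5.
Offset 6: leading byte 0xC5 = 11000101 → 2-byte char #3 = C5 8A.
Offset 8: leading byte 0xE6 = 11100110 → 3-byte char #4 = E6 B0 BF.
Offset 11: leading byte 0xF0 = 11110000 → 4-byte char #5 = F0 9F 9A 8E.
Leading byte 0xF0 = 11110000 matches 11110xxx → 4-byte sequence.
Byte 1: 0xF0 = 11110000, payload 000 (3 bits).
Byte 2: 0x9F = 10011111 (10xxxxxx ✓), payload 011111.
Byte 3: 0x9A = 10011010 (10xxxxxx ✓), payload 011010.
Byte 4: 0x8E = 10001110 (10xxxxxx ✓), payload 001110.
Concatenate: 000011111011010001110 = 0x1F68E (21 bits → U+1F68E).

U+1F68E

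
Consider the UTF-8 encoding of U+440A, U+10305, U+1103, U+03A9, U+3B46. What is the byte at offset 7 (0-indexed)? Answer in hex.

U+440A → 3-byte form E4 90 8A at offsets 0–2.
U+10305 → 4-byte form F0 90 8C 85 at offsets 3–6.
U+1103 → 3-byte form E1 84 83 at offsets 7–9.
Offset 7 falls in char 3's range; it's byte 1 of E1 84 83 = 0xE1.

0xE1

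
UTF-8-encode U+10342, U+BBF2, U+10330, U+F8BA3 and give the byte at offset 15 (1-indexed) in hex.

1-indexed offset 15 is 0-indexed offset 14.
U+10342 → 4-byte form F0 90 8D 82 at offsets 0–3.
U+BBF2 → 3-byte form EB AF B2 at offsets 4–6.
U+10330 → 4-byte form F0 90 8C B0 at offsets 7–10.
U+F8BA3 → 4-byte form F3 B8 AE A3 at offsets 11–14.
Offset 14 falls in char 4's range; it's byte 4 of F3 B8 AE A3 = 0xA3.

0xA3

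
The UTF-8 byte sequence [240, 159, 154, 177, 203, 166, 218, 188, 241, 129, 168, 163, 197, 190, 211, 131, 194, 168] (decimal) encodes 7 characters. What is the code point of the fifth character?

U+017E

Offset 0: leading byte 0xF0 = 11110000 → 4-byte char #1 = F0 9F 9A B1.
Offset 4: leading byte 0xCB = 11001011 → 2-byte char #2 = CB A6.
Offset 6: leading byte 0xDA = 11011010 → 2-byte char #3 = DA BC.
Offset 8: leading byte 0xF1 = 11110001 → 4-byte char #4 = F1 81 A8 A3.
Offset 12: leading byte 0xC5 = 11000101 → 2-byte char #5 = C5 BE.
Leading byte 0xC5 = 11000101 matches 110xxxxx → 2-byte sequence.
Byte 1: 0xC5 = 11000101, payload 00101 (5 bits).
Byte 2: 0xBE = 10111110 (10xxxxxx ✓), payload 111110.
Concatenate: 00101111110 = 0x17E (11 bits → U+017E).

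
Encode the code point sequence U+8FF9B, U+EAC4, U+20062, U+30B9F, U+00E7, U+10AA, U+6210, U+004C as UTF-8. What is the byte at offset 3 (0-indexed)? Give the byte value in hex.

0x9B

U+8FF9B → 4-byte form F2 8F BE 9B at offsets 0–3.
Offset 3 falls in char 1's range; it's byte 4 of F2 8F BE 9B = 0x9B.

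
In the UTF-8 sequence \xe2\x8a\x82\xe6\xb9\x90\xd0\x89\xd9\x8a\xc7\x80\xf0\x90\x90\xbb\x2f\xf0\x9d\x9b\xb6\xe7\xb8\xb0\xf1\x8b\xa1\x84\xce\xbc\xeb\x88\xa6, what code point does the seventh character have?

U+002F

Offset 0: leading byte 0xE2 = 11100010 → 3-byte char #1 = E2 8A 82.
Offset 3: leading byte 0xE6 = 11100110 → 3-byte char #2 = E6 B9 90.
Offset 6: leading byte 0xD0 = 11010000 → 2-byte char #3 = D0 89.
Offset 8: leading byte 0xD9 = 11011001 → 2-byte char #4 = D9 8A.
Offset 10: leading byte 0xC7 = 11000111 → 2-byte char #5 = C7 80.
Offset 12: leading byte 0xF0 = 11110000 → 4-byte char #6 = F0 90 90 BB.
Offset 16: leading byte 0x2F = 00101111 → 1-byte char #7 = 2F.
Leading byte 0x2F = 00101111 matches 0xxxxxxx → 1-byte sequence.
Byte 1: 0x2F = 00101111, payload 0101111 (7 bits).
Concatenate: 0101111 = 0x2F (7 bits → U+002F).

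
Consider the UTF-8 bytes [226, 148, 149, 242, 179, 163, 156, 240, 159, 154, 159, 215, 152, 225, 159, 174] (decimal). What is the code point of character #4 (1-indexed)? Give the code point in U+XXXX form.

Offset 0: leading byte 0xE2 = 11100010 → 3-byte char #1 = E2 94 95.
Offset 3: leading byte 0xF2 = 11110010 → 4-byte char #2 = F2 B3 A3 9C.
Offset 7: leading byte 0xF0 = 11110000 → 4-byte char #3 = F0 9F 9A 9F.
Offset 11: leading byte 0xD7 = 11010111 → 2-byte char #4 = D7 98.
Leading byte 0xD7 = 11010111 matches 110xxxxx → 2-byte sequence.
Byte 1: 0xD7 = 11010111, payload 10111 (5 bits).
Byte 2: 0x98 = 10011000 (10xxxxxx ✓), payload 011000.
Concatenate: 10111011000 = 0x5D8 (11 bits → U+05D8).

U+05D8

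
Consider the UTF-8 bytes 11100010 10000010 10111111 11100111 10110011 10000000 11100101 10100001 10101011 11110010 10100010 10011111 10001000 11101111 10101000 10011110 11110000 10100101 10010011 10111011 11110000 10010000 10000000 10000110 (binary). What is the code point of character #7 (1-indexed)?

Offset 0: leading byte 0xE2 = 11100010 → 3-byte char #1 = E2 82 BF.
Offset 3: leading byte 0xE7 = 11100111 → 3-byte char #2 = E7 B3 80.
Offset 6: leading byte 0xE5 = 11100101 → 3-byte char #3 = E5 A1 AB.
Offset 9: leading byte 0xF2 = 11110010 → 4-byte char #4 = F2 A2 9F 88.
Offset 13: leading byte 0xEF = 11101111 → 3-byte char #5 = EF A8 9E.
Offset 16: leading byte 0xF0 = 11110000 → 4-byte char #6 = F0 A5 93 BB.
Offset 20: leading byte 0xF0 = 11110000 → 4-byte char #7 = F0 90 80 86.
Leading byte 0xF0 = 11110000 matches 11110xxx → 4-byte sequence.
Byte 1: 0xF0 = 11110000, payload 000 (3 bits).
Byte 2: 0x90 = 10010000 (10xxxxxx ✓), payload 010000.
Byte 3: 0x80 = 10000000 (10xxxxxx ✓), payload 000000.
Byte 4: 0x86 = 10000110 (10xxxxxx ✓), payload 000110.
Concatenate: 000010000000000000110 = 0x10006 (21 bits → U+10006).

U+10006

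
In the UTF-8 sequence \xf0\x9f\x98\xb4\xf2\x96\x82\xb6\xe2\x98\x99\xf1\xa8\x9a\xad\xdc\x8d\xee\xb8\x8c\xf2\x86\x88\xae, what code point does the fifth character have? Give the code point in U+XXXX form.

Offset 0: leading byte 0xF0 = 11110000 → 4-byte char #1 = F0 9F 98 B4.
Offset 4: leading byte 0xF2 = 11110010 → 4-byte char #2 = F2 96 82 B6.
Offset 8: leading byte 0xE2 = 11100010 → 3-byte char #3 = E2 98 99.
Offset 11: leading byte 0xF1 = 11110001 → 4-byte char #4 = F1 A8 9A AD.
Offset 15: leading byte 0xDC = 11011100 → 2-byte char #5 = DC 8D.
Leading byte 0xDC = 11011100 matches 110xxxxx → 2-byte sequence.
Byte 1: 0xDC = 11011100, payload 11100 (5 bits).
Byte 2: 0x8D = 10001101 (10xxxxxx ✓), payload 001101.
Concatenate: 11100001101 = 0x70D (11 bits → U+070D).

U+070D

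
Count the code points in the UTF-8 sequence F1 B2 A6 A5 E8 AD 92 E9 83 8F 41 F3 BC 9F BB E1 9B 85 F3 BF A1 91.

7

Byte at offset 0: 0xF1 = 11110001 → 4-byte char (#1). Advance 4.
Byte at offset 4: 0xE8 = 11101000 → 3-byte char (#2). Advance 3.
Byte at offset 7: 0xE9 = 11101001 → 3-byte char (#3). Advance 3.
Byte at offset 10: 0x41 = 01000001 → 1-byte char (#4). Advance 1.
Byte at offset 11: 0xF3 = 11110011 → 4-byte char (#5). Advance 4.
Byte at offset 15: 0xE1 = 11100001 → 3-byte char (#6). Advance 3.
Byte at offset 18: 0xF3 = 11110011 → 4-byte char (#7). Advance 4.
Reached end at offset 22 after 7 code points.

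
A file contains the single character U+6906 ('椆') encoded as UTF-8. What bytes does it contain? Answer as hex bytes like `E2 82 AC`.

U+6906 = 0x6906 = 26886 decimal. In range U+0800–U+FFFF → 3-byte form: 1110xxxx 10xxxxxx 10xxxxxx.
Binary (16 bits): 0110100100000110.
Split 4+6+6: 0110 | 100100 | 000110.
Byte 1: 11100110 = 0xE6.
Byte 2: 10100100 = 0xA4.
Byte 3: 10000110 = 0x86.

E6 A4 86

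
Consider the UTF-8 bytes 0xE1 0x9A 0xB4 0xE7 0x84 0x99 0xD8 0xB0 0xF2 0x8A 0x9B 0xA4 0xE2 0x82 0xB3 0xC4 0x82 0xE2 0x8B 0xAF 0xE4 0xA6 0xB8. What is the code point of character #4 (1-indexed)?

U+8A6E4

Offset 0: leading byte 0xE1 = 11100001 → 3-byte char #1 = E1 9A B4.
Offset 3: leading byte 0xE7 = 11100111 → 3-byte char #2 = E7 84 99.
Offset 6: leading byte 0xD8 = 11011000 → 2-byte char #3 = D8 B0.
Offset 8: leading byte 0xF2 = 11110010 → 4-byte char #4 = F2 8A 9B A4.
Leading byte 0xF2 = 11110010 matches 11110xxx → 4-byte sequence.
Byte 1: 0xF2 = 11110010, payload 010 (3 bits).
Byte 2: 0x8A = 10001010 (10xxxxxx ✓), payload 001010.
Byte 3: 0x9B = 10011011 (10xxxxxx ✓), payload 011011.
Byte 4: 0xA4 = 10100100 (10xxxxxx ✓), payload 100100.
Concatenate: 010001010011011100100 = 0x8A6E4 (21 bits → U+8A6E4).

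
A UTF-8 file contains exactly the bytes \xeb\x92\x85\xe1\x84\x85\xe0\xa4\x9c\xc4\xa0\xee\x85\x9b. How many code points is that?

Byte at offset 0: 0xEB = 11101011 → 3-byte char (#1). Advance 3.
Byte at offset 3: 0xE1 = 11100001 → 3-byte char (#2). Advance 3.
Byte at offset 6: 0xE0 = 11100000 → 3-byte char (#3). Advance 3.
Byte at offset 9: 0xC4 = 11000100 → 2-byte char (#4). Advance 2.
Byte at offset 11: 0xEE = 11101110 → 3-byte char (#5). Advance 3.
Reached end at offset 14 after 5 code points.

5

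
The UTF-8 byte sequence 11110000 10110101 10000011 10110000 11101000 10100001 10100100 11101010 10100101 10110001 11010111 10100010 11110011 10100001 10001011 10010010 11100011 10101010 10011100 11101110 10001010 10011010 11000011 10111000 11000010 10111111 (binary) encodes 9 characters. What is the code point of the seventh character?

U+E29A

Offset 0: leading byte 0xF0 = 11110000 → 4-byte char #1 = F0 B5 83 B0.
Offset 4: leading byte 0xE8 = 11101000 → 3-byte char #2 = E8 A1 A4.
Offset 7: leading byte 0xEA = 11101010 → 3-byte char #3 = EA A5 B1.
Offset 10: leading byte 0xD7 = 11010111 → 2-byte char #4 = D7 A2.
Offset 12: leading byte 0xF3 = 11110011 → 4-byte char #5 = F3 A1 8B 92.
Offset 16: leading byte 0xE3 = 11100011 → 3-byte char #6 = E3 AA 9C.
Offset 19: leading byte 0xEE = 11101110 → 3-byte char #7 = EE 8A 9A.
Leading byte 0xEE = 11101110 matches 1110xxxx → 3-byte sequence.
Byte 1: 0xEE = 11101110, payload 1110 (4 bits).
Byte 2: 0x8A = 10001010 (10xxxxxx ✓), payload 001010.
Byte 3: 0x9A = 10011010 (10xxxxxx ✓), payload 011010.
Concatenate: 1110001010011010 = 0xE29A (16 bits → U+E29A).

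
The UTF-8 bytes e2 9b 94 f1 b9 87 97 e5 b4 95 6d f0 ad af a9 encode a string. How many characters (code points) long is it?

5

Byte at offset 0: 0xE2 = 11100010 → 3-byte char (#1). Advance 3.
Byte at offset 3: 0xF1 = 11110001 → 4-byte char (#2). Advance 4.
Byte at offset 7: 0xE5 = 11100101 → 3-byte char (#3). Advance 3.
Byte at offset 10: 0x6D = 01101101 → 1-byte char (#4). Advance 1.
Byte at offset 11: 0xF0 = 11110000 → 4-byte char (#5). Advance 4.
Reached end at offset 15 after 5 code points.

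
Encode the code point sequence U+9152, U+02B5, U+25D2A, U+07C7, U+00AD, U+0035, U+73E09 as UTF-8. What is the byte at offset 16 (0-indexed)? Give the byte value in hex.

U+9152 → 3-byte form E9 85 92 at offsets 0–2.
U+02B5 → 2-byte form CA B5 at offsets 3–4.
U+25D2A → 4-byte form F0 A5 B4 AA at offsets 5–8.
U+07C7 → 2-byte form DF 87 at offsets 9–10.
U+00AD → 2-byte form C2 AD at offsets 11–12.
U+0035 → 1-byte form 35 at offsets 13–13.
U+73E09 → 4-byte form F1 B3 B8 89 at offsets 14–17.
Offset 16 falls in char 7's range; it's byte 3 of F1 B3 B8 89 = 0xB8.

0xB8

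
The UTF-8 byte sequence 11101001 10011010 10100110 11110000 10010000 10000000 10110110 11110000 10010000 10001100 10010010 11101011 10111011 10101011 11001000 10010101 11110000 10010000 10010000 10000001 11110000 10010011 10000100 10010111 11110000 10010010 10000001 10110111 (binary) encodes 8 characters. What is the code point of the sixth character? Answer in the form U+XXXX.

Offset 0: leading byte 0xE9 = 11101001 → 3-byte char #1 = E9 9A A6.
Offset 3: leading byte 0xF0 = 11110000 → 4-byte char #2 = F0 90 80 B6.
Offset 7: leading byte 0xF0 = 11110000 → 4-byte char #3 = F0 90 8C 92.
Offset 11: leading byte 0xEB = 11101011 → 3-byte char #4 = EB BB AB.
Offset 14: leading byte 0xC8 = 11001000 → 2-byte char #5 = C8 95.
Offset 16: leading byte 0xF0 = 11110000 → 4-byte char #6 = F0 90 90 81.
Leading byte 0xF0 = 11110000 matches 11110xxx → 4-byte sequence.
Byte 1: 0xF0 = 11110000, payload 000 (3 bits).
Byte 2: 0x90 = 10010000 (10xxxxxx ✓), payload 010000.
Byte 3: 0x90 = 10010000 (10xxxxxx ✓), payload 010000.
Byte 4: 0x81 = 10000001 (10xxxxxx ✓), payload 000001.
Concatenate: 000010000010000000001 = 0x10401 (21 bits → U+10401).

U+10401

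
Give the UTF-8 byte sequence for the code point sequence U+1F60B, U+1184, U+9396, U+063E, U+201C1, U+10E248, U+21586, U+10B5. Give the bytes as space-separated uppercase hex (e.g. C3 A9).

U+1F60B: 4-byte form → F0 9F 98 8B.
U+1184: 3-byte form → E1 86 84.
U+9396: 3-byte form → E9 8E 96.
U+063E: 2-byte form → D8 BE.
U+201C1: 4-byte form → F0 A0 87 81.
U+10E248: 4-byte form → F4 8E 89 88.
U+21586: 4-byte form → F0 A1 96 86.
U+10B5: 3-byte form → E1 82 B5.
Concatenated (27 bytes): F0 9F 98 8B E1 86 84 E9 8E 96 D8 BE F0 A0 87 81 F4 8E 89 88 F0 A1 96 86 E1 82 B5.

F0 9F 98 8B E1 86 84 E9 8E 96 D8 BE F0 A0 87 81 F4 8E 89 88 F0 A1 96 86 E1 82 B5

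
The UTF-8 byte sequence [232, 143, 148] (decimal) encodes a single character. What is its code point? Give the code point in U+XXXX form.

U+83D4

Leading byte 0xE8 = 11101000 matches 1110xxxx → 3-byte sequence.
Byte 1: 0xE8 = 11101000, payload 1000 (4 bits).
Byte 2: 0x8F = 10001111 (10xxxxxx ✓), payload 001111.
Byte 3: 0x94 = 10010100 (10xxxxxx ✓), payload 010100.
Concatenate: 1000001111010100 = 0x83D4 (16 bits → U+83D4).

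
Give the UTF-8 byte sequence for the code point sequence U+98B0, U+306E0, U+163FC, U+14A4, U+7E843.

U+98B0: 3-byte form → E9 A2 B0.
U+306E0: 4-byte form → F0 B0 9B A0.
U+163FC: 4-byte form → F0 96 8F BC.
U+14A4: 3-byte form → E1 92 A4.
U+7E843: 4-byte form → F1 BE A1 83.
Concatenated (18 bytes): E9 A2 B0 F0 B0 9B A0 F0 96 8F BC E1 92 A4 F1 BE A1 83.

E9 A2 B0 F0 B0 9B A0 F0 96 8F BC E1 92 A4 F1 BE A1 83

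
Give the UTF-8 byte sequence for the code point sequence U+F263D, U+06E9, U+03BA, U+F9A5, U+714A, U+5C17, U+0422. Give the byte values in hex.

U+F263D: 4-byte form → F3 B2 98 BD.
U+06E9: 2-byte form → DB A9.
U+03BA: 2-byte form → CE BA.
U+F9A5: 3-byte form → EF A6 A5.
U+714A: 3-byte form → E7 85 8A.
U+5C17: 3-byte form → E5 B0 97.
U+0422: 2-byte form → D0 A2.
Concatenated (19 bytes): F3 B2 98 BD DB A9 CE BA EF A6 A5 E7 85 8A E5 B0 97 D0 A2.

F3 B2 98 BD DB A9 CE BA EF A6 A5 E7 85 8A E5 B0 97 D0 A2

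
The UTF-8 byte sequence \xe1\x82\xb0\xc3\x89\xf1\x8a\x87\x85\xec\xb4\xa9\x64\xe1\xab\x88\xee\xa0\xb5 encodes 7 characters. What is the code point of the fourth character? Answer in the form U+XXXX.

Offset 0: leading byte 0xE1 = 11100001 → 3-byte char #1 = E1 82 B0.
Offset 3: leading byte 0xC3 = 11000011 → 2-byte char #2 = C3 89.
Offset 5: leading byte 0xF1 = 11110001 → 4-byte char #3 = F1 8A 87 85.
Offset 9: leading byte 0xEC = 11101100 → 3-byte char #4 = EC B4 A9.
Leading byte 0xEC = 11101100 matches 1110xxxx → 3-byte sequence.
Byte 1: 0xEC = 11101100, payload 1100 (4 bits).
Byte 2: 0xB4 = 10110100 (10xxxxxx ✓), payload 110100.
Byte 3: 0xA9 = 10101001 (10xxxxxx ✓), payload 101001.
Concatenate: 1100110100101001 = 0xCD29 (16 bits → U+CD29).

U+CD29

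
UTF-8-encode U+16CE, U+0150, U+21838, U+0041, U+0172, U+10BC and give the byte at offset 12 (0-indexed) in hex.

0xE1

U+16CE → 3-byte form E1 9B 8E at offsets 0–2.
U+0150 → 2-byte form C5 90 at offsets 3–4.
U+21838 → 4-byte form F0 A1 A0 B8 at offsets 5–8.
U+0041 → 1-byte form 41 at offsets 9–9.
U+0172 → 2-byte form C5 B2 at offsets 10–11.
U+10BC → 3-byte form E1 82 BC at offsets 12–14.
Offset 12 falls in char 6's range; it's byte 1 of E1 82 BC = 0xE1.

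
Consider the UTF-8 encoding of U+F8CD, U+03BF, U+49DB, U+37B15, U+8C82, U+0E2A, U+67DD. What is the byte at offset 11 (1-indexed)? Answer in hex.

1-indexed offset 11 is 0-indexed offset 10.
U+F8CD → 3-byte form EF A3 8D at offsets 0–2.
U+03BF → 2-byte form CE BF at offsets 3–4.
U+49DB → 3-byte form E4 A7 9B at offsets 5–7.
U+37B15 → 4-byte form F0 B7 AC 95 at offsets 8–11.
Offset 10 falls in char 4's range; it's byte 3 of F0 B7 AC 95 = 0xAC.

0xAC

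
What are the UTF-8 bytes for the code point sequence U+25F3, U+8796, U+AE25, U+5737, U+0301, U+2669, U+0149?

U+25F3: 3-byte form → E2 97 B3.
U+8796: 3-byte form → E8 9E 96.
U+AE25: 3-byte form → EA B8 A5.
U+5737: 3-byte form → E5 9C B7.
U+0301: 2-byte form → CC 81.
U+2669: 3-byte form → E2 99 A9.
U+0149: 2-byte form → C5 89.
Concatenated (19 bytes): E2 97 B3 E8 9E 96 EA B8 A5 E5 9C B7 CC 81 E2 99 A9 C5 89.

E2 97 B3 E8 9E 96 EA B8 A5 E5 9C B7 CC 81 E2 99 A9 C5 89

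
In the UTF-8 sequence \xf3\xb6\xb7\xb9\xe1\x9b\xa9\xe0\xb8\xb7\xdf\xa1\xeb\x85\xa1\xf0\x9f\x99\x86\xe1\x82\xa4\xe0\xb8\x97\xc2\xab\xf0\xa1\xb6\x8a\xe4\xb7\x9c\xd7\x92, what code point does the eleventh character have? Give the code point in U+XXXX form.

Offset 0: leading byte 0xF3 = 11110011 → 4-byte char #1 = F3 B6 B7 B9.
Offset 4: leading byte 0xE1 = 11100001 → 3-byte char #2 = E1 9B A9.
Offset 7: leading byte 0xE0 = 11100000 → 3-byte char #3 = E0 B8 B7.
Offset 10: leading byte 0xDF = 11011111 → 2-byte char #4 = DF A1.
Offset 12: leading byte 0xEB = 11101011 → 3-byte char #5 = EB 85 A1.
Offset 15: leading byte 0xF0 = 11110000 → 4-byte char #6 = F0 9F 99 86.
Offset 19: leading byte 0xE1 = 11100001 → 3-byte char #7 = E1 82 A4.
Offset 22: leading byte 0xE0 = 11100000 → 3-byte char #8 = E0 B8 97.
Offset 25: leading byte 0xC2 = 11000010 → 2-byte char #9 = C2 AB.
Offset 27: leading byte 0xF0 = 11110000 → 4-byte char #10 = F0 A1 B6 8A.
Offset 31: leading byte 0xE4 = 11100100 → 3-byte char #11 = E4 B7 9C.
Leading byte 0xE4 = 11100100 matches 1110xxxx → 3-byte sequence.
Byte 1: 0xE4 = 11100100, payload 0100 (4 bits).
Byte 2: 0xB7 = 10110111 (10xxxxxx ✓), payload 110111.
Byte 3: 0x9C = 10011100 (10xxxxxx ✓), payload 011100.
Concatenate: 0100110111011100 = 0x4DDC (16 bits → U+4DDC).

U+4DDC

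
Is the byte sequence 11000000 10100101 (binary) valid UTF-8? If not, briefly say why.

invalid (overlong encoding)

Leading byte 0xC0 = 11000000 → 2-byte form.
Continuation bytes all match 10xxxxxx. Payload decodes to 0x25.
But 0x25 < 0x80, the minimum for a 2-byte sequence — this is an overlong encoding.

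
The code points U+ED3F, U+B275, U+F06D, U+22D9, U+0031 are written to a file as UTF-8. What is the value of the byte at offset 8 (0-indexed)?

U+ED3F → 3-byte form EE B4 BF at offsets 0–2.
U+B275 → 3-byte form EB 89 B5 at offsets 3–5.
U+F06D → 3-byte form EF 81 AD at offsets 6–8.
Offset 8 falls in char 3's range; it's byte 3 of EF 81 AD = 0xAD.

0xAD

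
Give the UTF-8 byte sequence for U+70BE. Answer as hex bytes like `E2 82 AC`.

E7 82 BE

U+70BE = 0x70BE = 28862 decimal. In range U+0800–U+FFFF → 3-byte form: 1110xxxx 10xxxxxx 10xxxxxx.
Binary (16 bits): 0111000010111110.
Split 4+6+6: 0111 | 000010 | 111110.
Byte 1: 11100111 = 0xE7.
Byte 2: 10000010 = 0x82.
Byte 3: 10111110 = 0xBE.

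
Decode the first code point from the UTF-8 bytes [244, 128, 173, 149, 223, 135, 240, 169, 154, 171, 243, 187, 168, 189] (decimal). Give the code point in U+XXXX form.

U+100B55

Offset 0: leading byte 0xF4 = 11110100 → 4-byte char #1 = F4 80 AD 95.
Leading byte 0xF4 = 11110100 matches 11110xxx → 4-byte sequence.
Byte 1: 0xF4 = 11110100, payload 100 (3 bits).
Byte 2: 0x80 = 10000000 (10xxxxxx ✓), payload 000000.
Byte 3: 0xAD = 10101101 (10xxxxxx ✓), payload 101101.
Byte 4: 0x95 = 10010101 (10xxxxxx ✓), payload 010101.
Concatenate: 100000000101101010101 = 0x100B55 (21 bits → U+100B55).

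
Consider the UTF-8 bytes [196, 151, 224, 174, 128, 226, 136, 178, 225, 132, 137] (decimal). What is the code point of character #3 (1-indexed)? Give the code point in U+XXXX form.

U+2232

Offset 0: leading byte 0xC4 = 11000100 → 2-byte char #1 = C4 97.
Offset 2: leading byte 0xE0 = 11100000 → 3-byte char #2 = E0 AE 80.
Offset 5: leading byte 0xE2 = 11100010 → 3-byte char #3 = E2 88 B2.
Leading byte 0xE2 = 11100010 matches 1110xxxx → 3-byte sequence.
Byte 1: 0xE2 = 11100010, payload 0010 (4 bits).
Byte 2: 0x88 = 10001000 (10xxxxxx ✓), payload 001000.
Byte 3: 0xB2 = 10110010 (10xxxxxx ✓), payload 110010.
Concatenate: 0010001000110010 = 0x2232 (16 bits → U+2232).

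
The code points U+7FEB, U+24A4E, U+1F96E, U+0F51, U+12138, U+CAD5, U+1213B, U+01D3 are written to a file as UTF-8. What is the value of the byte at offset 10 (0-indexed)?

U+7FEB → 3-byte form E7 BF AB at offsets 0–2.
U+24A4E → 4-byte form F0 A4 A9 8E at offsets 3–6.
U+1F96E → 4-byte form F0 9F A5 AE at offsets 7–10.
Offset 10 falls in char 3's range; it's byte 4 of F0 9F A5 AE = 0xAE.

0xAE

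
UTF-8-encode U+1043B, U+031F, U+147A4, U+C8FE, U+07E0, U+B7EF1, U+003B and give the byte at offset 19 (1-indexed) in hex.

1-indexed offset 19 is 0-indexed offset 18.
U+1043B → 4-byte form F0 90 90 BB at offsets 0–3.
U+031F → 2-byte form CC 9F at offsets 4–5.
U+147A4 → 4-byte form F0 94 9E A4 at offsets 6–9.
U+C8FE → 3-byte form EC A3 BE at offsets 10–12.
U+07E0 → 2-byte form DF A0 at offsets 13–14.
U+B7EF1 → 4-byte form F2 B7 BB B1 at offsets 15–18.
Offset 18 falls in char 6's range; it's byte 4 of F2 B7 BB B1 = 0xB1.

0xB1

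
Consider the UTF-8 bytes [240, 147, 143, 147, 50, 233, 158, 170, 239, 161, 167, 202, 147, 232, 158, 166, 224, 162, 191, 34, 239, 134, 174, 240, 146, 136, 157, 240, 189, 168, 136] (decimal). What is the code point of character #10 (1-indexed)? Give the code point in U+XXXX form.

Offset 0: leading byte 0xF0 = 11110000 → 4-byte char #1 = F0 93 8F 93.
Offset 4: leading byte 0x32 = 00110010 → 1-byte char #2 = 32.
Offset 5: leading byte 0xE9 = 11101001 → 3-byte char #3 = E9 9E AA.
Offset 8: leading byte 0xEF = 11101111 → 3-byte char #4 = EF A1 A7.
Offset 11: leading byte 0xCA = 11001010 → 2-byte char #5 = CA 93.
Offset 13: leading byte 0xE8 = 11101000 → 3-byte char #6 = E8 9E A6.
Offset 16: leading byte 0xE0 = 11100000 → 3-byte char #7 = E0 A2 BF.
Offset 19: leading byte 0x22 = 00100010 → 1-byte char #8 = 22.
Offset 20: leading byte 0xEF = 11101111 → 3-byte char #9 = EF 86 AE.
Offset 23: leading byte 0xF0 = 11110000 → 4-byte char #10 = F0 92 88 9D.
Leading byte 0xF0 = 11110000 matches 11110xxx → 4-byte sequence.
Byte 1: 0xF0 = 11110000, payload 000 (3 bits).
Byte 2: 0x92 = 10010010 (10xxxxxx ✓), payload 010010.
Byte 3: 0x88 = 10001000 (10xxxxxx ✓), payload 001000.
Byte 4: 0x9D = 10011101 (10xxxxxx ✓), payload 011101.
Concatenate: 000010010001000011101 = 0x1221D (21 bits → U+1221D).

U+1221D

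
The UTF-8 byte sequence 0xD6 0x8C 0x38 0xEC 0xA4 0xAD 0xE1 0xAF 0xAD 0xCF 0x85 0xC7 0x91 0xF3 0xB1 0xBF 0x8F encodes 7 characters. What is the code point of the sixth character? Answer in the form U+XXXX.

U+01D1

Offset 0: leading byte 0xD6 = 11010110 → 2-byte char #1 = D6 8C.
Offset 2: leading byte 0x38 = 00111000 → 1-byte char #2 = 38.
Offset 3: leading byte 0xEC = 11101100 → 3-byte char #3 = EC A4 AD.
Offset 6: leading byte 0xE1 = 11100001 → 3-byte char #4 = E1 AF AD.
Offset 9: leading byte 0xCF = 11001111 → 2-byte char #5 = CF 85.
Offset 11: leading byte 0xC7 = 11000111 → 2-byte char #6 = C7 91.
Leading byte 0xC7 = 11000111 matches 110xxxxx → 2-byte sequence.
Byte 1: 0xC7 = 11000111, payload 00111 (5 bits).
Byte 2: 0x91 = 10010001 (10xxxxxx ✓), payload 010001.
Concatenate: 00111010001 = 0x1D1 (11 bits → U+01D1).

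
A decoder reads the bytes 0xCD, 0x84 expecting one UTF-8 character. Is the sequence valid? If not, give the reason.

valid

Leading byte 0xCD = 11001101 → 2-byte form.
Continuation bytes 0x84=10000100 all match 10xxxxxx.
Decoded value 0x344 is ≥ 0x80 (shortest form) and not a surrogate.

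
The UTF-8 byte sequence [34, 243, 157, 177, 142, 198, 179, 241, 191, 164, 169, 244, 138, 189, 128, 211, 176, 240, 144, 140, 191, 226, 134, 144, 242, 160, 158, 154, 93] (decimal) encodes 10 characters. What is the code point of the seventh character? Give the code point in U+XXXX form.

U+1033F

Offset 0: leading byte 0x22 = 00100010 → 1-byte char #1 = 22.
Offset 1: leading byte 0xF3 = 11110011 → 4-byte char #2 = F3 9D B1 8E.
Offset 5: leading byte 0xC6 = 11000110 → 2-byte char #3 = C6 B3.
Offset 7: leading byte 0xF1 = 11110001 → 4-byte char #4 = F1 BF A4 A9.
Offset 11: leading byte 0xF4 = 11110100 → 4-byte char #5 = F4 8A BD 80.
Offset 15: leading byte 0xD3 = 11010011 → 2-byte char #6 = D3 B0.
Offset 17: leading byte 0xF0 = 11110000 → 4-byte char #7 = F0 90 8C BF.
Leading byte 0xF0 = 11110000 matches 11110xxx → 4-byte sequence.
Byte 1: 0xF0 = 11110000, payload 000 (3 bits).
Byte 2: 0x90 = 10010000 (10xxxxxx ✓), payload 010000.
Byte 3: 0x8C = 10001100 (10xxxxxx ✓), payload 001100.
Byte 4: 0xBF = 10111111 (10xxxxxx ✓), payload 111111.
Concatenate: 000010000001100111111 = 0x1033F (21 bits → U+1033F).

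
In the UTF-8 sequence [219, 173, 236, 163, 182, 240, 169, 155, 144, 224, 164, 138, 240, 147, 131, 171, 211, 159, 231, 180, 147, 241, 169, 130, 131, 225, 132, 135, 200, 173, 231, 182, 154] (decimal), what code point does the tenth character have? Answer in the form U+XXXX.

U+022D

Offset 0: leading byte 0xDB = 11011011 → 2-byte char #1 = DB AD.
Offset 2: leading byte 0xEC = 11101100 → 3-byte char #2 = EC A3 B6.
Offset 5: leading byte 0xF0 = 11110000 → 4-byte char #3 = F0 A9 9B 90.
Offset 9: leading byte 0xE0 = 11100000 → 3-byte char #4 = E0 A4 8A.
Offset 12: leading byte 0xF0 = 11110000 → 4-byte char #5 = F0 93 83 AB.
Offset 16: leading byte 0xD3 = 11010011 → 2-byte char #6 = D3 9F.
Offset 18: leading byte 0xE7 = 11100111 → 3-byte char #7 = E7 B4 93.
Offset 21: leading byte 0xF1 = 11110001 → 4-byte char #8 = F1 A9 82 83.
Offset 25: leading byte 0xE1 = 11100001 → 3-byte char #9 = E1 84 87.
Offset 28: leading byte 0xC8 = 11001000 → 2-byte char #10 = C8 AD.
Leading byte 0xC8 = 11001000 matches 110xxxxx → 2-byte sequence.
Byte 1: 0xC8 = 11001000, payload 01000 (5 bits).
Byte 2: 0xAD = 10101101 (10xxxxxx ✓), payload 101101.
Concatenate: 01000101101 = 0x22D (11 bits → U+022D).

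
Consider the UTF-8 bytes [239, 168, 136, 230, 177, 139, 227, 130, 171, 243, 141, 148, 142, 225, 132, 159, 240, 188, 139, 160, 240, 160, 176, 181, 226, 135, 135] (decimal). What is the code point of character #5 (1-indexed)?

Offset 0: leading byte 0xEF = 11101111 → 3-byte char #1 = EF A8 88.
Offset 3: leading byte 0xE6 = 11100110 → 3-byte char #2 = E6 B1 8B.
Offset 6: leading byte 0xE3 = 11100011 → 3-byte char #3 = E3 82 AB.
Offset 9: leading byte 0xF3 = 11110011 → 4-byte char #4 = F3 8D 94 8E.
Offset 13: leading byte 0xE1 = 11100001 → 3-byte char #5 = E1 84 9F.
Leading byte 0xE1 = 11100001 matches 1110xxxx → 3-byte sequence.
Byte 1: 0xE1 = 11100001, payload 0001 (4 bits).
Byte 2: 0x84 = 10000100 (10xxxxxx ✓), payload 000100.
Byte 3: 0x9F = 10011111 (10xxxxxx ✓), payload 011111.
Concatenate: 0001000100011111 = 0x111F (16 bits → U+111F).

U+111F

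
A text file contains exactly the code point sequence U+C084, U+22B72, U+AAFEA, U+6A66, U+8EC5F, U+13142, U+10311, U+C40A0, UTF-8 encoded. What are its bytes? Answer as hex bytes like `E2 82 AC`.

U+C084: 3-byte form → EC 82 84.
U+22B72: 4-byte form → F0 A2 AD B2.
U+AAFEA: 4-byte form → F2 AA BF AA.
U+6A66: 3-byte form → E6 A9 A6.
U+8EC5F: 4-byte form → F2 8E B1 9F.
U+13142: 4-byte form → F0 93 85 82.
U+10311: 4-byte form → F0 90 8C 91.
U+C40A0: 4-byte form → F3 84 82 A0.
Concatenated (30 bytes): EC 82 84 F0 A2 AD B2 F2 AA BF AA E6 A9 A6 F2 8E B1 9F F0 93 85 82 F0 90 8C 91 F3 84 82 A0.

EC 82 84 F0 A2 AD B2 F2 AA BF AA E6 A9 A6 F2 8E B1 9F F0 93 85 82 F0 90 8C 91 F3 84 82 A0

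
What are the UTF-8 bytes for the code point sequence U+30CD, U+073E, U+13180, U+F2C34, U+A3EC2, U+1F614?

E3 83 8D DC BE F0 93 86 80 F3 B2 B0 B4 F2 A3 BB 82 F0 9F 98 94

U+30CD: 3-byte form → E3 83 8D.
U+073E: 2-byte form → DC BE.
U+13180: 4-byte form → F0 93 86 80.
U+F2C34: 4-byte form → F3 B2 B0 B4.
U+A3EC2: 4-byte form → F2 A3 BB 82.
U+1F614: 4-byte form → F0 9F 98 94.
Concatenated (21 bytes): E3 83 8D DC BE F0 93 86 80 F3 B2 B0 B4 F2 A3 BB 82 F0 9F 98 94.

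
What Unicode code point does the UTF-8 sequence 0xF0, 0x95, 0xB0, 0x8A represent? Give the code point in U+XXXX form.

Leading byte 0xF0 = 11110000 matches 11110xxx → 4-byte sequence.
Byte 1: 0xF0 = 11110000, payload 000 (3 bits).
Byte 2: 0x95 = 10010101 (10xxxxxx ✓), payload 010101.
Byte 3: 0xB0 = 10110000 (10xxxxxx ✓), payload 110000.
Byte 4: 0x8A = 10001010 (10xxxxxx ✓), payload 001010.
Concatenate: 000010101110000001010 = 0x15C0A (21 bits → U+15C0A).

U+15C0A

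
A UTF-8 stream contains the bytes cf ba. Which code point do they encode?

Leading byte 0xCF = 11001111 matches 110xxxxx → 2-byte sequence.
Byte 1: 0xCF = 11001111, payload 01111 (5 bits).
Byte 2: 0xBA = 10111010 (10xxxxxx ✓), payload 111010.
Concatenate: 01111111010 = 0x3FA (11 bits → U+03FA).

U+03FA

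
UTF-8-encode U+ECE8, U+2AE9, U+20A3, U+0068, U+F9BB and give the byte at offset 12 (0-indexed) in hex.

U+ECE8 → 3-byte form EE B3 A8 at offsets 0–2.
U+2AE9 → 3-byte form E2 AB A9 at offsets 3–5.
U+20A3 → 3-byte form E2 82 A3 at offsets 6–8.
U+0068 → 1-byte form 68 at offsets 9–9.
U+F9BB → 3-byte form EF A6 BB at offsets 10–12.
Offset 12 falls in char 5's range; it's byte 3 of EF A6 BB = 0xBB.

0xBB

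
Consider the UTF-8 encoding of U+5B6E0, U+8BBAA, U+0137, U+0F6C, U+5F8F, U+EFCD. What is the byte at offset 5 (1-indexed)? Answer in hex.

0xF2

1-indexed offset 5 is 0-indexed offset 4.
U+5B6E0 → 4-byte form F1 9B 9B A0 at offsets 0–3.
U+8BBAA → 4-byte form F2 8B AE AA at offsets 4–7.
Offset 4 falls in char 2's range; it's byte 1 of F2 8B AE AA = 0xF2.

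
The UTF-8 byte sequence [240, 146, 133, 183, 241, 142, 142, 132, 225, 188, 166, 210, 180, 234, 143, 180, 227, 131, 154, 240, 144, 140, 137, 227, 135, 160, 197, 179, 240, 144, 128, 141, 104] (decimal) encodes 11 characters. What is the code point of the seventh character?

Offset 0: leading byte 0xF0 = 11110000 → 4-byte char #1 = F0 92 85 B7.
Offset 4: leading byte 0xF1 = 11110001 → 4-byte char #2 = F1 8E 8E 84.
Offset 8: leading byte 0xE1 = 11100001 → 3-byte char #3 = E1 BC A6.
Offset 11: leading byte 0xD2 = 11010010 → 2-byte char #4 = D2 B4.
Offset 13: leading byte 0xEA = 11101010 → 3-byte char #5 = EA 8F B4.
Offset 16: leading byte 0xE3 = 11100011 → 3-byte char #6 = E3 83 9A.
Offset 19: leading byte 0xF0 = 11110000 → 4-byte char #7 = F0 90 8C 89.
Leading byte 0xF0 = 11110000 matches 11110xxx → 4-byte sequence.
Byte 1: 0xF0 = 11110000, payload 000 (3 bits).
Byte 2: 0x90 = 10010000 (10xxxxxx ✓), payload 010000.
Byte 3: 0x8C = 10001100 (10xxxxxx ✓), payload 001100.
Byte 4: 0x89 = 10001001 (10xxxxxx ✓), payload 001001.
Concatenate: 000010000001100001001 = 0x10309 (21 bits → U+10309).

U+10309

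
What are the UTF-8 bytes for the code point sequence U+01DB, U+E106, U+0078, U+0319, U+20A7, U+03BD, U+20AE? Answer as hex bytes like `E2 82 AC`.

U+01DB: 2-byte form → C7 9B.
U+E106: 3-byte form → EE 84 86.
U+0078: 1-byte form → 78.
U+0319: 2-byte form → CC 99.
U+20A7: 3-byte form → E2 82 A7.
U+03BD: 2-byte form → CE BD.
U+20AE: 3-byte form → E2 82 AE.
Concatenated (16 bytes): C7 9B EE 84 86 78 CC 99 E2 82 A7 CE BD E2 82 AE.

C7 9B EE 84 86 78 CC 99 E2 82 A7 CE BD E2 82 AE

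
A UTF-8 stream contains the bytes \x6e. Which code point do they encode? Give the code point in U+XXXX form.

U+006E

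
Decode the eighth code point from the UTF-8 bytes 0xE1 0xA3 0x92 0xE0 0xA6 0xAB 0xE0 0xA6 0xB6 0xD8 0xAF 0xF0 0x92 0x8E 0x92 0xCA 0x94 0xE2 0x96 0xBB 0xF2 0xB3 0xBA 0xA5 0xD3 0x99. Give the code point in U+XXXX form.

U+B3EA5

Offset 0: leading byte 0xE1 = 11100001 → 3-byte char #1 = E1 A3 92.
Offset 3: leading byte 0xE0 = 11100000 → 3-byte char #2 = E0 A6 AB.
Offset 6: leading byte 0xE0 = 11100000 → 3-byte char #3 = E0 A6 B6.
Offset 9: leading byte 0xD8 = 11011000 → 2-byte char #4 = D8 AF.
Offset 11: leading byte 0xF0 = 11110000 → 4-byte char #5 = F0 92 8E 92.
Offset 15: leading byte 0xCA = 11001010 → 2-byte char #6 = CA 94.
Offset 17: leading byte 0xE2 = 11100010 → 3-byte char #7 = E2 96 BB.
Offset 20: leading byte 0xF2 = 11110010 → 4-byte char #8 = F2 B3 BA A5.
Leading byte 0xF2 = 11110010 matches 11110xxx → 4-byte sequence.
Byte 1: 0xF2 = 11110010, payload 010 (3 bits).
Byte 2: 0xB3 = 10110011 (10xxxxxx ✓), payload 110011.
Byte 3: 0xBA = 10111010 (10xxxxxx ✓), payload 111010.
Byte 4: 0xA5 = 10100101 (10xxxxxx ✓), payload 100101.
Concatenate: 010110011111010100101 = 0xB3EA5 (21 bits → U+B3EA5).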